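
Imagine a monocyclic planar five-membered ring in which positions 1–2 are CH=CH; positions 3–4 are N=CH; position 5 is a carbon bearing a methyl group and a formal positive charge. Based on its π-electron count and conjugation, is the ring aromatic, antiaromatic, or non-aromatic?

The p orbitals form a continuous loop: each doubly-bonded ring atom is sp² with one p-orbital electron; each sp² =N– keeps its lone pair in-plane and puts one electron into the π system; the carbocation has an empty p orbital. The ring is fully conjugated.
Tallying contributions gives 2 × 2 = 4 from the double-bond units + 0 from the C(methyl)(+) atom = 4.
4 is a 4n count (n = 1), so the planar conjugated ring is antiaromatic.

Antiaromatic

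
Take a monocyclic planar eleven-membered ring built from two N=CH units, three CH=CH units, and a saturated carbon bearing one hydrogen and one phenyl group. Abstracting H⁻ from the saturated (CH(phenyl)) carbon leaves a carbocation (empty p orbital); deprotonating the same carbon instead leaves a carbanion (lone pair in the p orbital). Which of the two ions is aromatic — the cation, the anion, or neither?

Once that carbon is sp², every ring atom has a p orbital and both ions are fully conjugated.
Cation: 5 × 2 + 0 = 10 π electrons → 4(2)+2, aromatic.
Anion: 5 × 2 + 2 = 12 π electrons → 4(3), antiaromatic.

The cation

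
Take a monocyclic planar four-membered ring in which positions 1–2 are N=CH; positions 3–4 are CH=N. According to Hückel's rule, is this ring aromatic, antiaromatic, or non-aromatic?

All ring atoms are sp² and supply a p orbital to the ring (the double-bond atoms are sp², each contributing one p electron; the doubly-bonded nitrogens are pyridine-type — their lone pairs lie in the ring plane, leaving one electron in the p orbital); the conjugation is uninterrupted.
Counting π electrons: 2 × 2 = 4 from the 2 double-bond units.
4 is a 4n count (n = 1), so the planar conjugated ring is antiaromatic.

Antiaromatic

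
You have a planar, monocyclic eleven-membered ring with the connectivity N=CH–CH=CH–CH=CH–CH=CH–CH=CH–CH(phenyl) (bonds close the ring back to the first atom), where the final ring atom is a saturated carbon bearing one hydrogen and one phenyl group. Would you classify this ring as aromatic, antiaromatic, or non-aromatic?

Non-aromatic

Because that saturated carbon is sp³ and has no p orbital in the ring π system at the CH(phenyl) position, the π system cannot extend all the way around the ring.
Without a continuous loop of overlapping p orbitals the Hückel electron count never comes into play.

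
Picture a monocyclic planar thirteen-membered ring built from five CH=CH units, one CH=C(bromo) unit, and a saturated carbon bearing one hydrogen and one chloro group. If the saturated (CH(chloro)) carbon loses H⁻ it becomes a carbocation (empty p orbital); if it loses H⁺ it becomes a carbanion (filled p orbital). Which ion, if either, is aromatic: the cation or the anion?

The anion

Once that carbon is sp², every ring atom has a p orbital and both ions are fully conjugated.
Cation: 6 × 2 + 0 = 12 π electrons → 4(3), antiaromatic.
Anion: 6 × 2 + 2 = 14 π electrons → 4(3)+2, aromatic.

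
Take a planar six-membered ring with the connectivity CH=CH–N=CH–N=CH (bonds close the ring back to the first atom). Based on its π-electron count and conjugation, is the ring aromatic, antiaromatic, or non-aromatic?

Aromatic

The p orbitals form a continuous loop: each doubly-bonded ring atom is sp² with one p-orbital electron; the doubly-bonded nitrogens are pyridine-type — their lone pairs lie in the ring plane, leaving one electron in the p orbital. The ring is fully conjugated.
Counting π electrons: 3 × 2 = 6 from the 3 double-bond units.
With 6 π electrons (n = 1), the Hückel 4n+2 condition holds.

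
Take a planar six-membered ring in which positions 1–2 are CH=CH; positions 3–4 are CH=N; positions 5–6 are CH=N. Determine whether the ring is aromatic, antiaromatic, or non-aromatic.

The p orbitals form a continuous loop: the double-bond atoms are sp², each contributing one p electron; each =N– nitrogen is pyridine-type (lone pair in the sp² plane, one electron in the p orbital). The ring is fully conjugated.
Adding the contributions, 3 × 2 = 6 from the 3 double-bond units.
With 6 π electrons (n = 1), the Hückel 4n+2 condition holds.

Aromatic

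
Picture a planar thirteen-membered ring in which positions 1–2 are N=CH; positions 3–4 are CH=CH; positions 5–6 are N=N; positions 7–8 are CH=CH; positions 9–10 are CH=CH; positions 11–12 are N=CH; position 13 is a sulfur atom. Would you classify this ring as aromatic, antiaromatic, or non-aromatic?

Aromatic

Check conjugation: the double-bond atoms are sp², each contributing one p electron; the doubly-bonded nitrogens are pyridine-type — their lone pairs lie in the ring plane, leaving one electron in the p orbital; the sulfur donates one lone pair from its p orbital — every position has a p orbital, so the cyclic π system is continuous.
Counting π electrons: 6 × 2 = 12 from the double-bond units + 2 from the S atom = 14.
Since 14 = 4·3 + 2, the ring meets the 4n+2 criterion.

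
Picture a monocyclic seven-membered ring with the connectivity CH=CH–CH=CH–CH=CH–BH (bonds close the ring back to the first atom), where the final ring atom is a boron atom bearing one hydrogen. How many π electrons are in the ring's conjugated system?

6

Every ring atom contributes a p orbital perpendicular to the ring (the double-bond atoms are sp², each contributing one p electron; the boron has an empty p orbital), so the π system is cyclic and fully conjugated.
Tallying contributions gives 3 × 2 = 6 from the double-bond units + 0 from the BH atom = 6.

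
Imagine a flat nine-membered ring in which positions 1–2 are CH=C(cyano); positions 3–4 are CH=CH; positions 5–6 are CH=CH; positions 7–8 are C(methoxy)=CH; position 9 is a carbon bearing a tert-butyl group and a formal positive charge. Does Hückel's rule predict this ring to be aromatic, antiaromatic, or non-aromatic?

All ring atoms are sp² and supply a p orbital to the ring (every atom in a ring double bond is sp² and brings one electron to the p orbital; the carbocation has an empty p orbital); the conjugation is uninterrupted.
π-electron count: 4 × 2 = 8 from the double-bond units + 0 from the C(tert-butyl)(+) atom = 8.
8 is a 4n count (n = 2), so the planar conjugated ring is antiaromatic.

Antiaromatic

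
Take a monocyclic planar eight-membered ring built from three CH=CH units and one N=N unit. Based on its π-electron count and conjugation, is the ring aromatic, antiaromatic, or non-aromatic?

Antiaromatic

All ring atoms are sp² and supply a p orbital to the ring (every atom in a ring double bond is sp² and brings one electron to the p orbital; each sp² =N– keeps its lone pair in-plane and puts one electron into the π system); the conjugation is uninterrupted.
Tallying contributions gives 4 × 2 = 8 from the 4 double-bond units.
A 4n π count (8, n = 2) in a planar conjugated ring means antiaromatic.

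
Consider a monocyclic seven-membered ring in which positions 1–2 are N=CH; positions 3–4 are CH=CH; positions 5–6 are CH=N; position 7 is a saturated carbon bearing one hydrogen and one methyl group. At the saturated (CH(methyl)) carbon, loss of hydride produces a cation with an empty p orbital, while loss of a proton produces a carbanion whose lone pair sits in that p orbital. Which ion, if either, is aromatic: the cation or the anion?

The cation

Once that carbon is sp², every ring atom has a p orbital and both ions are fully conjugated.
Cation: 3 × 2 + 0 = 6 π electrons → 4(1)+2, aromatic.
Anion: 3 × 2 + 2 = 8 π electrons → 4(2), antiaromatic.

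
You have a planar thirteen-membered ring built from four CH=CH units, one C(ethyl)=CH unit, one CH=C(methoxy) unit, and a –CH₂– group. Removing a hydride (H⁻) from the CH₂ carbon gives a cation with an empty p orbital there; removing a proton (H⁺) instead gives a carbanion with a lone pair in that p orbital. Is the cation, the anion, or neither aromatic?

The anion

Both ions have a continuous loop of p orbitals — each ring atom is sp².
Cation: 6 × 2 + 0 = 12 π electrons → 4(3), antiaromatic.
Anion: 6 × 2 + 2 = 14 π electrons → 4(3)+2, aromatic.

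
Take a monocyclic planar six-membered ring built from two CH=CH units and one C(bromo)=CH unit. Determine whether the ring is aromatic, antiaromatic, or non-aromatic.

Aromatic

The p orbitals form a continuous loop: every atom in a ring double bond is sp² and brings one electron to the p orbital. The ring is fully conjugated.
π-electron count: 3 × 2 = 6 from the 3 double-bond units.
That gives a 4n+2 count (6, n = 1).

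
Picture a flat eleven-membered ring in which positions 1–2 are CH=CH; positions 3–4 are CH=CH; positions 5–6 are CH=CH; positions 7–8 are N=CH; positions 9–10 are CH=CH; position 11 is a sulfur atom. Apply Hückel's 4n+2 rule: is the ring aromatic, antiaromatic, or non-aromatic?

Every ring atom contributes a p orbital perpendicular to the ring (each doubly-bonded ring atom is sp² with one p-orbital electron; each =N– nitrogen is pyridine-type (lone pair in the sp² plane, one electron in the p orbital); the sulfur donates one lone pair from its p orbital), so the π system is cyclic and fully conjugated.
Tallying contributions gives 5 × 2 = 10 from the double-bond units + 2 from the S atom = 12.
A 4n π count (12, n = 3) in a planar conjugated ring means antiaromatic.

Antiaromatic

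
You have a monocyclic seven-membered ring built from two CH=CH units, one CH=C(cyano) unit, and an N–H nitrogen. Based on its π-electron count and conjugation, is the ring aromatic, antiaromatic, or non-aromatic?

Every ring atom contributes a p orbital perpendicular to the ring (every atom in a ring double bond is sp² and brings one electron to the p orbital; the pyrrole-type nitrogen donates its lone pair from the p orbital), so the π system is cyclic and fully conjugated.
Counting π electrons: 3 × 2 = 6 from the double-bond units + 2 from the NH atom = 8.
8 = 4(2); a planar, fully conjugated 4n system is antiaromatic.

Antiaromatic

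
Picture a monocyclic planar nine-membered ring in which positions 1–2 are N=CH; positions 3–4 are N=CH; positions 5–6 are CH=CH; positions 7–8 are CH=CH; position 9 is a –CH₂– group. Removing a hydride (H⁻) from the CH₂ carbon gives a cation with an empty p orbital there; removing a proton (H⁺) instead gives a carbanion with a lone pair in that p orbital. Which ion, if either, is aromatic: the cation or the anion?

The anion

Both ions have a continuous loop of p orbitals — each ring atom is sp².
Cation: 4 × 2 + 0 = 8 π electrons → 4(2), antiaromatic.
Anion: 4 × 2 + 2 = 10 π electrons → 4(2)+2, aromatic.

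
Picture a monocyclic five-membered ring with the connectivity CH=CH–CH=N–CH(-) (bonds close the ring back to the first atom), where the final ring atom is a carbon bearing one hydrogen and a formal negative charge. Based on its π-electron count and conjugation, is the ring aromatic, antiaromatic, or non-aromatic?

The p orbitals form a continuous loop: every atom in a ring double bond is sp² and brings one electron to the p orbital; each sp² =N– keeps its lone pair in-plane and puts one electron into the π system; the carbanion's lone pair occupies the p orbital. The ring is fully conjugated.
Tallying contributions gives 2 × 2 = 4 from the double-bond units + 2 from the CH(-) atom = 6.
6 = 4(1) + 2, which satisfies Hückel's 4n+2 rule.

Aromatic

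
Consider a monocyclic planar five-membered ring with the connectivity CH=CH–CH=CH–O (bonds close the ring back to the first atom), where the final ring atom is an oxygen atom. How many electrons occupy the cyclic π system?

Check conjugation: each doubly-bonded ring atom is sp² with one p-orbital electron; the oxygen donates one lone pair from its p orbital — every position has a p orbital, so the cyclic π system is continuous.
π-electron count: 2 × 2 = 4 from the double-bond units + 2 from the O atom = 6.
This is furan.

6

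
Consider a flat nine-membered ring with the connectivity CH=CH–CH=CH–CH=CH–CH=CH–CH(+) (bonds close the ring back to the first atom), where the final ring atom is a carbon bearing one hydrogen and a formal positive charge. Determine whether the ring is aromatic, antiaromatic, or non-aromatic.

Antiaromatic

Check conjugation: every atom in a ring double bond is sp² and brings one electron to the p orbital; the carbocation has an empty p orbital — every position has a p orbital, so the cyclic π system is continuous.
Counting π electrons: 4 × 2 = 8 from the double-bond units + 0 from the CH(+) atom = 8.
With 8 = 4·2 π electrons, Hückel's rule classifies the planar ring as antiaromatic.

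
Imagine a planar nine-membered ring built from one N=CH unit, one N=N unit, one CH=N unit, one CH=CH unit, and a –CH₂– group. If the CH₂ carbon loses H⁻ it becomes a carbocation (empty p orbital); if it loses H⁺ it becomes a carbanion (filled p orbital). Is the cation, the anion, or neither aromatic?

Both ions have a continuous loop of p orbitals — each ring atom is sp².
Cation: 4 × 2 + 0 = 8 π electrons → 4(2), antiaromatic.
Anion: 4 × 2 + 2 = 10 π electrons → 4(2)+2, aromatic.

The anion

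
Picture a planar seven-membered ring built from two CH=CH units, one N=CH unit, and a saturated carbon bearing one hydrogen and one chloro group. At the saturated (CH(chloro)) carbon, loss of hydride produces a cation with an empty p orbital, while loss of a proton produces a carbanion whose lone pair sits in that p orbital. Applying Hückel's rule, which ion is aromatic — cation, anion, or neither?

Both ions have a continuous loop of p orbitals — each ring atom is sp².
Cation: 3 × 2 + 0 = 6 π electrons → 4(1)+2, aromatic.
Anion: 3 × 2 + 2 = 8 π electrons → 4(2), antiaromatic.

The cation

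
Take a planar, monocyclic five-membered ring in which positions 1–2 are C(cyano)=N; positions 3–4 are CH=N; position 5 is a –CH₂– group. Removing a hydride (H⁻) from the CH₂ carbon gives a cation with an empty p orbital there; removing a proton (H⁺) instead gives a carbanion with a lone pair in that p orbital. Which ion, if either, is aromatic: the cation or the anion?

In both ions every ring atom is sp² and contributes a p orbital, so both rings are fully conjugated.
Cation: 2 × 2 + 0 = 4 π electrons → 4(1), antiaromatic.
Anion: 2 × 2 + 2 = 6 π electrons → 4(1)+2, aromatic.

The anion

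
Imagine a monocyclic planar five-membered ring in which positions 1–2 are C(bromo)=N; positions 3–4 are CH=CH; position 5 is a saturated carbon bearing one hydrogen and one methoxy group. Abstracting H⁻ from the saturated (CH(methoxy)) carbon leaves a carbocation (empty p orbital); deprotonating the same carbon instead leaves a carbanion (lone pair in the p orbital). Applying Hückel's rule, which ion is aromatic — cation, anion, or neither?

The anion

In either ion the ring is fully conjugated: every atom, including the new sp² carbon, supplies a p orbital.
Cation: 2 × 2 + 0 = 4 π electrons → 4(1), antiaromatic.
Anion: 2 × 2 + 2 = 6 π electrons → 4(1)+2, aromatic.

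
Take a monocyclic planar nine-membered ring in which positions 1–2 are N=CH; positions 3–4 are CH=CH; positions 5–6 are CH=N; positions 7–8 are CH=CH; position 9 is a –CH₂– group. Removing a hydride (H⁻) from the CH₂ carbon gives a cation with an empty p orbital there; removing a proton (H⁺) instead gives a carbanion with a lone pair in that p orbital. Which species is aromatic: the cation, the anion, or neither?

In either ion the ring is fully conjugated: every atom, including the new sp² carbon, supplies a p orbital.
Cation: 4 × 2 + 0 = 8 π electrons → 4(2), antiaromatic.
Anion: 4 × 2 + 2 = 10 π electrons → 4(2)+2, aromatic.

The anion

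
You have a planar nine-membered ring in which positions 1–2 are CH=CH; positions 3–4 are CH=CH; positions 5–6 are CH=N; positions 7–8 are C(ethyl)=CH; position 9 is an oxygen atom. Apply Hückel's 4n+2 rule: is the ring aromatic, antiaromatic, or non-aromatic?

Every ring atom contributes a p orbital perpendicular to the ring (each doubly-bonded ring atom is sp² with one p-orbital electron; the doubly-bonded nitrogens are pyridine-type — their lone pairs lie in the ring plane, leaving one electron in the p orbital; the oxygen donates one lone pair from its p orbital), so the π system is cyclic and fully conjugated.
Tallying contributions gives 4 × 2 = 8 from the double-bond units + 2 from the O atom = 10.
10 = 4(2) + 2, which satisfies Hückel's 4n+2 rule.

Aromatic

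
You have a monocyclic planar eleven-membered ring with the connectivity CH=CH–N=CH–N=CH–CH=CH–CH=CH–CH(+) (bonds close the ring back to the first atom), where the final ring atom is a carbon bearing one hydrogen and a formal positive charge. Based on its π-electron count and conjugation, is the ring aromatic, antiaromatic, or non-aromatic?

Aromatic

The p orbitals form a continuous loop: the double-bond atoms are sp², each contributing one p electron; the doubly-bonded nitrogens are pyridine-type — their lone pairs lie in the ring plane, leaving one electron in the p orbital; the carbocation has an empty p orbital. The ring is fully conjugated.
π-electron count: 5 × 2 = 10 from the double-bond units + 0 from the CH(+) atom = 10.
10 = 4(2) + 2, which satisfies Hückel's 4n+2 rule.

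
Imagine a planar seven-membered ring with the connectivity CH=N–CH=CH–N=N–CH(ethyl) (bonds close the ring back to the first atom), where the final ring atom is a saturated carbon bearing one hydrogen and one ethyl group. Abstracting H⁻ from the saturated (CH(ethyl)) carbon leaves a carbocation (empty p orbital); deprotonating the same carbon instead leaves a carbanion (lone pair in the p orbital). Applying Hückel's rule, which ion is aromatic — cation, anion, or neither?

In both ions every ring atom is sp² and contributes a p orbital, so both rings are fully conjugated.
Cation: 3 × 2 + 0 = 6 π electrons → 4(1)+2, aromatic.
Anion: 3 × 2 + 2 = 8 π electrons → 4(2), antiaromatic.

The cation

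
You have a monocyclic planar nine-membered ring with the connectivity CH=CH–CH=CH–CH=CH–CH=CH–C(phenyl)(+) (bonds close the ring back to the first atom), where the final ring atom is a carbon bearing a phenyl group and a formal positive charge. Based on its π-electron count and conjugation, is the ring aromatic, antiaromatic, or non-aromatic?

Antiaromatic

Check conjugation: the double-bond atoms are sp², each contributing one p electron; the carbocation has an empty p orbital — every position has a p orbital, so the cyclic π system is continuous.
Counting π electrons: 4 × 2 = 8 from the double-bond units + 0 from the C(phenyl)(+) atom = 8.
With 8 = 4·2 π electrons, Hückel's rule classifies the planar ring as antiaromatic.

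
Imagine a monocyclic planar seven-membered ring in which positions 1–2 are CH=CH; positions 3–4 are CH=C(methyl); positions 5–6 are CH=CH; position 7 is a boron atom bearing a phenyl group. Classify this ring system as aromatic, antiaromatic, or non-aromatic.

Every ring atom contributes a p orbital perpendicular to the ring (every atom in a ring double bond is sp² and brings one electron to the p orbital; the boron has an empty p orbital), so the π system is cyclic and fully conjugated.
Tallying contributions gives 3 × 2 = 6 from the double-bond units + 0 from the B(phenyl) atom = 6.
6 = 4(1) + 2, which satisfies Hückel's 4n+2 rule.

Aromatic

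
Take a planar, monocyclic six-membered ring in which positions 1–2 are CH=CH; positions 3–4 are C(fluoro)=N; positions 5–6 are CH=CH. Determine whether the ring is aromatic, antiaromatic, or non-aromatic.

Aromatic

The p orbitals form a continuous loop: every atom in a ring double bond is sp² and brings one electron to the p orbital; the doubly-bonded nitrogens are pyridine-type — their lone pairs lie in the ring plane, leaving one electron in the p orbital. The ring is fully conjugated.
Tallying contributions gives 3 × 2 = 6 from the 3 double-bond units.
Since 6 = 4·1 + 2, the ring meets the 4n+2 criterion.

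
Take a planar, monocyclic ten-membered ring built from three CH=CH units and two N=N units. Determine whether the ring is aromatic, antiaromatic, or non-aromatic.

Every ring atom contributes a p orbital perpendicular to the ring (the double-bond atoms are sp², each contributing one p electron; each =N– nitrogen is pyridine-type (lone pair in the sp² plane, one electron in the p orbital)), so the π system is cyclic and fully conjugated.
Counting π electrons: 5 × 2 = 10 from the 5 double-bond units.
That gives a 4n+2 count (10, n = 2).

Aromatic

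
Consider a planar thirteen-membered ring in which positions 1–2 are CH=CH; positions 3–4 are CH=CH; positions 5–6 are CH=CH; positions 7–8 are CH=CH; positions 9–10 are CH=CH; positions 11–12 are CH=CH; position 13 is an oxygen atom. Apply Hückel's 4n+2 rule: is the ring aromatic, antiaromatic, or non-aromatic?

Aromatic

The p orbitals form a continuous loop: every atom in a ring double bond is sp² and brings one electron to the p orbital; the oxygen donates one lone pair from its p orbital. The ring is fully conjugated.
π-electron count: 6 × 2 = 12 from the double-bond units + 2 from the O atom = 14.
With 14 π electrons (n = 3), the Hückel 4n+2 condition holds.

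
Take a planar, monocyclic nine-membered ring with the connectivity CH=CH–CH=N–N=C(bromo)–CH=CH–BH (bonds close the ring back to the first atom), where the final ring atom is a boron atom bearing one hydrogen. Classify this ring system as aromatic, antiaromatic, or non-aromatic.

Antiaromatic

The p orbitals form a continuous loop: every atom in a ring double bond is sp² and brings one electron to the p orbital; each =N– nitrogen is pyridine-type (lone pair in the sp² plane, one electron in the p orbital); the boron has an empty p orbital. The ring is fully conjugated.
Counting π electrons: 4 × 2 = 8 from the double-bond units + 0 from the BH atom = 8.
A 4n π count (8, n = 2) in a planar conjugated ring means antiaromatic.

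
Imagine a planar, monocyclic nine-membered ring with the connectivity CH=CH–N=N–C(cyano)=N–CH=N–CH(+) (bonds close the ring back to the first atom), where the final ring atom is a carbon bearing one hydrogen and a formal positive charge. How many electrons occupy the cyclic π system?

8

Every ring atom contributes a p orbital perpendicular to the ring (the double-bond atoms are sp², each contributing one p electron; each sp² =N– keeps its lone pair in-plane and puts one electron into the π system; the carbocation has an empty p orbital), so the π system is cyclic and fully conjugated.
Adding the contributions, 4 × 2 = 8 from the double-bond units + 0 from the CH(+) atom = 8.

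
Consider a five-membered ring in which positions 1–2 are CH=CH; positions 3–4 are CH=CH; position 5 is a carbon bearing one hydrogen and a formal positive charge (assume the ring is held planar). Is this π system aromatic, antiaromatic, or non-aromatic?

Antiaromatic

All ring atoms are sp² and supply a p orbital to the ring (every atom in a ring double bond is sp² and brings one electron to the p orbital; the carbocation has an empty p orbital); the conjugation is uninterrupted.
π-electron count: 2 × 2 = 4 from the double-bond units + 0 from the CH(+) atom = 4.
4 is a 4n count (n = 1), so the planar conjugated ring is antiaromatic.
(This ring is the cyclopentadienyl cation.)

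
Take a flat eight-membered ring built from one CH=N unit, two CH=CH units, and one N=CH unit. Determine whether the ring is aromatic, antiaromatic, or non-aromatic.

Check conjugation: each doubly-bonded ring atom is sp² with one p-orbital electron; the doubly-bonded nitrogens are pyridine-type — their lone pairs lie in the ring plane, leaving one electron in the p orbital — every position has a p orbital, so the cyclic π system is continuous.
Counting π electrons: 4 × 2 = 8 from the 4 double-bond units.
With 8 = 4·2 π electrons, Hückel's rule classifies the planar ring as antiaromatic.

Antiaromatic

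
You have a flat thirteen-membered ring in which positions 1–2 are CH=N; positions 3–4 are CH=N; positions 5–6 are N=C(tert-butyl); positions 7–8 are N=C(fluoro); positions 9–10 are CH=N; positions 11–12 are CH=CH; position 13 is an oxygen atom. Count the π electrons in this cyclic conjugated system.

14

Every ring atom contributes a p orbital perpendicular to the ring (each doubly-bonded ring atom is sp² with one p-orbital electron; the doubly-bonded nitrogens are pyridine-type — their lone pairs lie in the ring plane, leaving one electron in the p orbital; the oxygen donates one lone pair from its p orbital), so the π system is cyclic and fully conjugated.
Adding the contributions, 6 × 2 = 12 from the double-bond units + 2 from the O atom = 14.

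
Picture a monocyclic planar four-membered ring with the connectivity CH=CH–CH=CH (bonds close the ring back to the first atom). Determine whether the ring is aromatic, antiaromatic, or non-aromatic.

All ring atoms are sp² and supply a p orbital to the ring (each doubly-bonded ring atom is sp² with one p-orbital electron); the conjugation is uninterrupted.
Adding the contributions, 2 × 2 = 4 from the 2 double-bond units.
4 = 4(1); a planar, fully conjugated 4n system is antiaromatic.
This is cyclobutadiene.

Antiaromatic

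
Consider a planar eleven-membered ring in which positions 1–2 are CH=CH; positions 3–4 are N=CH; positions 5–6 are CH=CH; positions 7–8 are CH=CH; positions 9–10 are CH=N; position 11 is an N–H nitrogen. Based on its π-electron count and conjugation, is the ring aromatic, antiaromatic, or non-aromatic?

Antiaromatic

Check conjugation: each doubly-bonded ring atom is sp² with one p-orbital electron; each sp² =N– keeps its lone pair in-plane and puts one electron into the π system; the pyrrole-type nitrogen donates its lone pair from the p orbital — every position has a p orbital, so the cyclic π system is continuous.
Counting π electrons: 5 × 2 = 10 from the double-bond units + 2 from the NH atom = 12.
With 12 = 4·3 π electrons, Hückel's rule classifies the planar ring as antiaromatic.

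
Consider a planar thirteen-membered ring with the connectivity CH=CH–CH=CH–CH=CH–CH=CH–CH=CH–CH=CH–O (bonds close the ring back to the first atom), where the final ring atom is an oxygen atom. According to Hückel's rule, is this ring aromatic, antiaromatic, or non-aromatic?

Aromatic

The p orbitals form a continuous loop: the double-bond atoms are sp², each contributing one p electron; the oxygen donates one lone pair from its p orbital. The ring is fully conjugated.
Tallying contributions gives 6 × 2 = 12 from the double-bond units + 2 from the O atom = 14.
That gives a 4n+2 count (14, n = 3).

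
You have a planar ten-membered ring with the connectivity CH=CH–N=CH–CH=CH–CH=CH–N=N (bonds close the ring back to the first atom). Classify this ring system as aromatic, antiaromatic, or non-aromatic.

Aromatic

Check conjugation: each doubly-bonded ring atom is sp² with one p-orbital electron; each sp² =N– keeps its lone pair in-plane and puts one electron into the π system — every position has a p orbital, so the cyclic π system is continuous.
Counting π electrons: 5 × 2 = 10 from the 5 double-bond units.
Since 10 = 4·2 + 2, the ring meets the 4n+2 criterion.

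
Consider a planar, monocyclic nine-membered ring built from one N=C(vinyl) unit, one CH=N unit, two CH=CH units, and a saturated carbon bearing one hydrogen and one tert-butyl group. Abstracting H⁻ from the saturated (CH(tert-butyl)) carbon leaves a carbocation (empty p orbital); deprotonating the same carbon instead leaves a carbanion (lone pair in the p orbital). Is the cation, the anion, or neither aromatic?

The anion

In both ions every ring atom is sp² and contributes a p orbital, so both rings are fully conjugated.
Cation: 4 × 2 + 0 = 8 π electrons → 4(2), antiaromatic.
Anion: 4 × 2 + 2 = 10 π electrons → 4(2)+2, aromatic.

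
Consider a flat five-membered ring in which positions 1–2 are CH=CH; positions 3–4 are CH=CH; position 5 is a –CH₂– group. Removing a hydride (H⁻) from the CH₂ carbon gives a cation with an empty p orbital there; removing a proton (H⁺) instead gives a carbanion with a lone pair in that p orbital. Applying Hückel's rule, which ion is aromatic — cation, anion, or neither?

The anion

In either ion the ring is fully conjugated: every atom, including the new sp² carbon, supplies a p orbital.
Cation: 2 × 2 + 0 = 4 π electrons → 4(1), antiaromatic.
Anion: 2 × 2 + 2 = 6 π electrons → 4(1)+2, aromatic.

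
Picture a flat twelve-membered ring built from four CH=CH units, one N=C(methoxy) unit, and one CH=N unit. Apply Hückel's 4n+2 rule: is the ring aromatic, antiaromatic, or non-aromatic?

Antiaromatic

Every ring atom contributes a p orbital perpendicular to the ring (every atom in a ring double bond is sp² and brings one electron to the p orbital; the doubly-bonded nitrogens are pyridine-type — their lone pairs lie in the ring plane, leaving one electron in the p orbital), so the π system is cyclic and fully conjugated.
Counting π electrons: 6 × 2 = 12 from the 6 double-bond units.
A 4n π count (12, n = 3) in a planar conjugated ring means antiaromatic.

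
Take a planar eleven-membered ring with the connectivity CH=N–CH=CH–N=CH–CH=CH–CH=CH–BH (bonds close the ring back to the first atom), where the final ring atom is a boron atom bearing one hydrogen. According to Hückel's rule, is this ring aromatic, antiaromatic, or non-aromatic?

Aromatic

The p orbitals form a continuous loop: each doubly-bonded ring atom is sp² with one p-orbital electron; each =N– nitrogen is pyridine-type (lone pair in the sp² plane, one electron in the p orbital); the boron has an empty p orbital. The ring is fully conjugated.
Adding the contributions, 5 × 2 = 10 from the double-bond units + 0 from the BH atom = 10.
Since 10 = 4·2 + 2, the ring meets the 4n+2 criterion.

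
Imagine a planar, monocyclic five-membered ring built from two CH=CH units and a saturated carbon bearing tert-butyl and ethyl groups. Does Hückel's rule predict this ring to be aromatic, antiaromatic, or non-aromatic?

Non-aromatic

The C(tert-butyl)(ethyl) carbon is saturated: that saturated carbon is sp³ and has no p orbital in the ring π system. Conjugation is not continuous around the ring.
Broken conjugation rules out both aromaticity and antiaromaticity.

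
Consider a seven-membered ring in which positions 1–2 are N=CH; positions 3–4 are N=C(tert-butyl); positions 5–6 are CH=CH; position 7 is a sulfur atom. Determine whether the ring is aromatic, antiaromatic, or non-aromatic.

All ring atoms are sp² and supply a p orbital to the ring (each doubly-bonded ring atom is sp² with one p-orbital electron; the doubly-bonded nitrogens are pyridine-type — their lone pairs lie in the ring plane, leaving one electron in the p orbital; the sulfur donates one lone pair from its p orbital); the conjugation is uninterrupted.
π-electron count: 3 × 2 = 6 from the double-bond units + 2 from the S atom = 8.
8 is a 4n count (n = 2), so the planar conjugated ring is antiaromatic.

Antiaromatic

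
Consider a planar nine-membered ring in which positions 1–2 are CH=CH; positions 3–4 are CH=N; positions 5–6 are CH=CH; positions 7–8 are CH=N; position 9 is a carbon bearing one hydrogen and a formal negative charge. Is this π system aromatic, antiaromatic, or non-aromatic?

Aromatic

Check conjugation: each doubly-bonded ring atom is sp² with one p-orbital electron; each sp² =N– keeps its lone pair in-plane and puts one electron into the π system; the carbanion's lone pair occupies the p orbital — every position has a p orbital, so the cyclic π system is continuous.
Tallying contributions gives 4 × 2 = 8 from the double-bond units + 2 from the CH(-) atom = 10.
That gives a 4n+2 count (10, n = 2).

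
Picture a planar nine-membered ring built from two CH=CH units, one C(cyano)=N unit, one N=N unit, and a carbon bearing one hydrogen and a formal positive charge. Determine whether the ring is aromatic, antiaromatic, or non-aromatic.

Every ring atom contributes a p orbital perpendicular to the ring (each doubly-bonded ring atom is sp² with one p-orbital electron; each =N– nitrogen is pyridine-type (lone pair in the sp² plane, one electron in the p orbital); the carbocation has an empty p orbital), so the π system is cyclic and fully conjugated.
Tallying contributions gives 4 × 2 = 8 from the double-bond units + 0 from the CH(+) atom = 8.
With 8 = 4·2 π electrons, Hückel's rule classifies the planar ring as antiaromatic.

Antiaromatic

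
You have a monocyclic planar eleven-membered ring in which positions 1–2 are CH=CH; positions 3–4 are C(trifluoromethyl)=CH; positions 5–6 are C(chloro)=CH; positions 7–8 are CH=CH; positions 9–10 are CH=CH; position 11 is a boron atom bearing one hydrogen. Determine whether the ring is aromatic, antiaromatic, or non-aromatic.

All ring atoms are sp² and supply a p orbital to the ring (each doubly-bonded ring atom is sp² with one p-orbital electron; the boron has an empty p orbital); the conjugation is uninterrupted.
Adding the contributions, 5 × 2 = 10 from the double-bond units + 0 from the BH atom = 10.
Since 10 = 4·2 + 2, the ring meets the 4n+2 criterion.

Aromatic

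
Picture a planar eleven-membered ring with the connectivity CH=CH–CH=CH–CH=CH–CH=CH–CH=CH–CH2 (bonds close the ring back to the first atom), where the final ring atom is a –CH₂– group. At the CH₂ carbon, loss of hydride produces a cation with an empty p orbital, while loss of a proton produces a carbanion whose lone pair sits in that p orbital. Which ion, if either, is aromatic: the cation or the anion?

In both ions every ring atom is sp² and contributes a p orbital, so both rings are fully conjugated.
Cation: 5 × 2 + 0 = 10 π electrons → 4(2)+2, aromatic.
Anion: 5 × 2 + 2 = 12 π electrons → 4(3), antiaromatic.

The cation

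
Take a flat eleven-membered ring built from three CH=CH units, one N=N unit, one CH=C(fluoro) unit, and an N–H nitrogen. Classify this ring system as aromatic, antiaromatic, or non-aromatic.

Check conjugation: the double-bond atoms are sp², each contributing one p electron; each sp² =N– keeps its lone pair in-plane and puts one electron into the π system; the pyrrole-type nitrogen donates its lone pair from the p orbital — every position has a p orbital, so the cyclic π system is continuous.
Tallying contributions gives 5 × 2 = 10 from the double-bond units + 2 from the NH atom = 12.
12 is a 4n count (n = 3), so the planar conjugated ring is antiaromatic.

Antiaromatic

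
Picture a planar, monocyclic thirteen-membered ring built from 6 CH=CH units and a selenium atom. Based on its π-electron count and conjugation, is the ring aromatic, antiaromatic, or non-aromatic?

Check conjugation: every atom in a ring double bond is sp² and brings one electron to the p orbital; the selenium donates one lone pair from its p orbital — every position has a p orbital, so the cyclic π system is continuous.
π-electron count: 6 × 2 = 12 from the double-bond units + 2 from the Se atom = 14.
With 14 π electrons (n = 3), the Hückel 4n+2 condition holds.

Aromatic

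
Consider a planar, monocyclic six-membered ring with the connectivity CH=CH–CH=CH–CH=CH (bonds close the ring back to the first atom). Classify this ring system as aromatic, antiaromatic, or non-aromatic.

Every ring atom contributes a p orbital perpendicular to the ring (each doubly-bonded ring atom is sp² with one p-orbital electron), so the π system is cyclic and fully conjugated.
Tallying contributions gives 3 × 2 = 6 from the 3 double-bond units.
6 = 4(1) + 2, which satisfies Hückel's 4n+2 rule.
(The species described is benzene.)

Aromatic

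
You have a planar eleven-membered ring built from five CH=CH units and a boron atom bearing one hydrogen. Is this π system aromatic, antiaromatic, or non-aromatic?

Aromatic

The p orbitals form a continuous loop: every atom in a ring double bond is sp² and brings one electron to the p orbital; the boron has an empty p orbital. The ring is fully conjugated.
Adding the contributions, 5 × 2 = 10 from the double-bond units + 0 from the BH atom = 10.
10 = 4(2) + 2, which satisfies Hückel's 4n+2 rule.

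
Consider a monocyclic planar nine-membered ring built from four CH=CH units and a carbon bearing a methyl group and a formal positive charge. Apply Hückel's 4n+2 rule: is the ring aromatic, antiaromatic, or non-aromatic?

Antiaromatic

The p orbitals form a continuous loop: the double-bond atoms are sp², each contributing one p electron; the carbocation has an empty p orbital. The ring is fully conjugated.
Adding the contributions, 4 × 2 = 8 from the double-bond units + 0 from the C(methyl)(+) atom = 8.
8 is a 4n count (n = 2), so the planar conjugated ring is antiaromatic.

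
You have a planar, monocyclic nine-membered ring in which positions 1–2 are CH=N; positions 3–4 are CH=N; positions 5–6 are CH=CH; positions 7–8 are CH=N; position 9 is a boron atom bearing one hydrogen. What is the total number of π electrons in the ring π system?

All ring atoms are sp² and supply a p orbital to the ring (the double-bond atoms are sp², each contributing one p electron; each sp² =N– keeps its lone pair in-plane and puts one electron into the π system; the boron has an empty p orbital); the conjugation is uninterrupted.
Adding the contributions, 4 × 2 = 8 from the double-bond units + 0 from the BH atom = 8.

8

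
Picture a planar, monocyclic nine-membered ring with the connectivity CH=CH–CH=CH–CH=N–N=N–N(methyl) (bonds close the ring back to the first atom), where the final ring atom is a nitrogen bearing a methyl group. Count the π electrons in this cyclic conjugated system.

10

Every ring atom contributes a p orbital perpendicular to the ring (each doubly-bonded ring atom is sp² with one p-orbital electron; each sp² =N– keeps its lone pair in-plane and puts one electron into the π system; the pyrrole-type nitrogen donates its lone pair from the p orbital), so the π system is cyclic and fully conjugated.
Adding the contributions, 4 × 2 = 8 from the double-bond units + 2 from the N(methyl) atom = 10.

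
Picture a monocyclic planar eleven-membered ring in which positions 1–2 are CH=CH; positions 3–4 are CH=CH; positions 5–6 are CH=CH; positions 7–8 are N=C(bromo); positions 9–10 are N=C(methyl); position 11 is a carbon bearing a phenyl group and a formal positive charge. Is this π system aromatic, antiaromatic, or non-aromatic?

Aromatic

Every ring atom contributes a p orbital perpendicular to the ring (every atom in a ring double bond is sp² and brings one electron to the p orbital; the doubly-bonded nitrogens are pyridine-type — their lone pairs lie in the ring plane, leaving one electron in the p orbital; the carbocation has an empty p orbital), so the π system is cyclic and fully conjugated.
π-electron count: 5 × 2 = 10 from the double-bond units + 0 from the C(phenyl)(+) atom = 10.
10 = 4(2) + 2, which satisfies Hückel's 4n+2 rule.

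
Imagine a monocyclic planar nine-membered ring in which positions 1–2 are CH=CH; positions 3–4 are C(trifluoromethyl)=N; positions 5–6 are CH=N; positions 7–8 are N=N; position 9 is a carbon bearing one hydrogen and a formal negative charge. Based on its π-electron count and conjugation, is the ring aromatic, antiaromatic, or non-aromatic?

Aromatic

All ring atoms are sp² and supply a p orbital to the ring (the double-bond atoms are sp², each contributing one p electron; each =N– nitrogen is pyridine-type (lone pair in the sp² plane, one electron in the p orbital); the carbanion's lone pair occupies the p orbital); the conjugation is uninterrupted.
Counting π electrons: 4 × 2 = 8 from the double-bond units + 2 from the CH(-) atom = 10.
Since 10 = 4·2 + 2, the ring meets the 4n+2 criterion.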